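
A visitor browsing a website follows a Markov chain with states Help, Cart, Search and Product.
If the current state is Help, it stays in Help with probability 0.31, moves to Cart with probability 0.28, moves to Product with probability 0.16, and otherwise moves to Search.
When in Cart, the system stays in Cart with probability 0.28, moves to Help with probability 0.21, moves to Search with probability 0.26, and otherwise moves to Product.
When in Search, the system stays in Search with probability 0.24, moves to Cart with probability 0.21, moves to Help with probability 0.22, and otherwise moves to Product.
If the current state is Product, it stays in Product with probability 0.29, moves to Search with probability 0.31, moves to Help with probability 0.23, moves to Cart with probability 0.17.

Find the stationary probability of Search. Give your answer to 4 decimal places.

0.2653

Let the stationary distribution be π with π = πP and π_1 + π_2 + π_3 + π_4 = 1.
π_1 = 0.31·π_1 + 0.21·π_2 + 0.22·π_3 + 0.23·π_4
π_2 = 0.28·π_1 + 0.28·π_2 + 0.21·π_3 + 0.17·π_4
π_3 = 0.25·π_1 + 0.26·π_2 + 0.24·π_3 + 0.31·π_4
Solving with the normalization constraint gives π = (0.2421, 0.2329, 0.2653, 0.2598).
So the stationary probability of Search is 0.2653.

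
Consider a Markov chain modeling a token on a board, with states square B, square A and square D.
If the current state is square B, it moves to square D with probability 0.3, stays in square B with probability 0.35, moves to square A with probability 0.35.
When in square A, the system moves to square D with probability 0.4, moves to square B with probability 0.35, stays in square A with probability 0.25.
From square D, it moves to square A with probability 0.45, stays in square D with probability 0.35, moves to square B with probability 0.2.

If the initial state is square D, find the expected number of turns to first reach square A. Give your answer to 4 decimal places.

Let t(s) be the expected number of turns to first reach square A from state s, with t(square A) = 0. Conditioning on the first turn:
t(square B) = 1 + 0.35·t(square B) + 0.3·t(square D)
t(square D) = 1 + 0.2·t(square B) + 0.35·t(square D)
Solving: t(square B) = 2.6207, t(square D) = 2.3448.
Expected turns from square D to square A: 2.3448.

2.3448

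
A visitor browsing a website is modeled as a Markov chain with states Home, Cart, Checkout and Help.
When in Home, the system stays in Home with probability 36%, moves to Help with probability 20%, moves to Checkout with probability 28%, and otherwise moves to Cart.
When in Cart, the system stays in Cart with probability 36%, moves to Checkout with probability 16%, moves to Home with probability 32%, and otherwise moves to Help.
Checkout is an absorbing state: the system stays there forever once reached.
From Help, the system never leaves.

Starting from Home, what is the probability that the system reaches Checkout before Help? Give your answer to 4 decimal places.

0.5714

Let h(s) be the probability of absorption at Checkout starting from transient state s. Then h(Checkout) = 1 and h(Help) = 0. By first-step analysis:
h(Home) = 0.36·h(Home) + 0.16·h(Cart) + 0.28·1 + 0.2·0
h(Cart) = 0.32·h(Home) + 0.36·h(Cart) + 0.16·1 + 0.16·0
Solving: h(Home) = 0.5714, h(Cart) = 0.5357.
Starting from Home, the probability is 0.5714.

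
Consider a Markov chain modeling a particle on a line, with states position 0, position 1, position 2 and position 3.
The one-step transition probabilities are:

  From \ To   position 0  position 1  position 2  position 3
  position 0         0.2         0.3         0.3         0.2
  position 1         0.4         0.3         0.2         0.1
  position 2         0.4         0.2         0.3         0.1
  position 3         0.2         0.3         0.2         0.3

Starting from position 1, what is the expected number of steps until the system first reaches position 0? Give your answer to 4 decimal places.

2.6667

Let t(s) be the expected number of steps to first reach position 0 from state s, with t(position 0) = 0. Conditioning on the first step:
t(position 1) = 1 + 0.3·t(position 1) + 0.2·t(position 2) + 0.1·t(position 3)
t(position 2) = 1 + 0.2·t(position 1) + 0.3·t(position 2) + 0.1·t(position 3)
t(position 3) = 1 + 0.3·t(position 1) + 0.2·t(position 2) + 0.3·t(position 3)
Solving: t(position 1) = 2.6667, t(position 2) = 2.6667, t(position 3) = 3.3333.
Expected steps from position 1 to position 0: 2.6667.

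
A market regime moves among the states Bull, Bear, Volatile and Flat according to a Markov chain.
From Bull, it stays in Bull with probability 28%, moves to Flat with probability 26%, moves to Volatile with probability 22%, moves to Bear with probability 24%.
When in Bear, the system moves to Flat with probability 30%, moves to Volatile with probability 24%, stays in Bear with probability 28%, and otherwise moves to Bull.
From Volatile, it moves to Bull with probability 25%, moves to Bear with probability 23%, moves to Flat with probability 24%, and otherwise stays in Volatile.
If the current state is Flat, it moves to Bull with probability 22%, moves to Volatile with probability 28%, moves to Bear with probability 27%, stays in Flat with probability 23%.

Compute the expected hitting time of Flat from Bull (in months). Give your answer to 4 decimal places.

3.7720

Let t(s) be the expected number of months to first reach Flat from state s, with t(Flat) = 0. Conditioning on the first month:
t(Bull) = 1 + 0.28·t(Bull) + 0.24·t(Bear) + 0.22·t(Volatile)
t(Bear) = 1 + 0.18·t(Bull) + 0.28·t(Bear) + 0.24·t(Volatile)
t(Volatile) = 1 + 0.25·t(Bull) + 0.23·t(Bear) + 0.28·t(Volatile)
Solving: t(Bull) = 3.7720, t(Bear) = 3.6165, t(Volatile) = 3.8539.
Expected months from Bull to Flat: 3.7720.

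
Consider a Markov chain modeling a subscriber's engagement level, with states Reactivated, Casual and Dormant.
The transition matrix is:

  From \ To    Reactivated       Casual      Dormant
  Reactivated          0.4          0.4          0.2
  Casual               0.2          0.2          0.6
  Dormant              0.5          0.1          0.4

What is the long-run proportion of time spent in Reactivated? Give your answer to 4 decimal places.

0.3889

Let the stationary distribution be π with π = πP and π_1 + π_2 + π_3 = 1.
π_1 = 0.4·π_1 + 0.2·π_2 + 0.5·π_3
π_2 = 0.4·π_1 + 0.2·π_2 + 0.1·π_3
Solving with the normalization constraint gives π = (0.3889, 0.2407, 0.3704).
So the stationary probability of Reactivated is 0.3889.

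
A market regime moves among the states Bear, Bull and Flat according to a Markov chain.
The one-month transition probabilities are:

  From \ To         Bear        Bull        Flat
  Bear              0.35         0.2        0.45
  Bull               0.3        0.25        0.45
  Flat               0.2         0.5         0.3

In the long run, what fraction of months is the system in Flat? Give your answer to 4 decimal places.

0.3913

Let the stationary distribution be π with π = πP and π_1 + π_2 + π_3 = 1.
π_1 = 0.35·π_1 + 0.3·π_2 + 0.2·π_3
π_2 = 0.2·π_1 + 0.25·π_2 + 0.5·π_3
Solving with the normalization constraint gives π = (0.2746, 0.3341, 0.3913).
So the stationary probability of Flat is 0.3913.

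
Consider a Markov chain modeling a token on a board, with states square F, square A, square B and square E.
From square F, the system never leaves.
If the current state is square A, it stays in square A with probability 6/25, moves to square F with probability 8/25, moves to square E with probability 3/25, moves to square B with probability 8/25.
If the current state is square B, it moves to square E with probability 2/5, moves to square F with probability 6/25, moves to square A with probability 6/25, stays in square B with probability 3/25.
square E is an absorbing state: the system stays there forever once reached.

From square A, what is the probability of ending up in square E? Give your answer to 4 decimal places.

0.3946

Let h(s) be the probability of absorption at square E starting from transient state s. Then h(square E) = 1 and h(square F) = 0. By first-step analysis:
h(square A) = 0.32·0 + 0.24·h(square A) + 0.32·h(square B) + 0.12·1
h(square B) = 0.24·0 + 0.24·h(square A) + 0.12·h(square B) + 0.4·1
Solving: h(square A) = 0.3946, h(square B) = 0.5622.
Starting from square A, the probability is 0.3946.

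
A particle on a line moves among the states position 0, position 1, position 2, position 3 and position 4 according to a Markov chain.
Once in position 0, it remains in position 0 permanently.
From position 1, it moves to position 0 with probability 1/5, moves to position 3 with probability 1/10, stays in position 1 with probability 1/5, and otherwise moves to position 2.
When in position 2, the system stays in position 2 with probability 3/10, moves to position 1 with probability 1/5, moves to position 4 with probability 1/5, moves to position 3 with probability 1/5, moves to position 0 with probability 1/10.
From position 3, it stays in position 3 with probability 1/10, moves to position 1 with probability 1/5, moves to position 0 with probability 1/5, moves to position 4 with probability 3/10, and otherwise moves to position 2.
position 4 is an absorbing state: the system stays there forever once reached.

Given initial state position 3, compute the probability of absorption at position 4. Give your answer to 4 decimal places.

0.5523

Let h(s) be the probability of absorption at position 4 starting from transient state s. Then h(position 4) = 1 and h(position 0) = 0. By first-step analysis:
h(position 1) = 0.2·0 + 0.2·h(position 1) + 0.5·h(position 2) + 0.1·h(position 3)
h(position 2) = 0.1·0 + 0.2·h(position 1) + 0.3·h(position 2) + 0.2·h(position 3) + 0.2·1
h(position 3) = 0.2·0 + 0.2·h(position 1) + 0.2·h(position 2) + 0.1·h(position 3) + 0.3·1
Solving: h(position 1) = 0.4215, h(position 2) = 0.5640, h(position 3) = 0.5523.
Starting from position 3, the probability is 0.5523.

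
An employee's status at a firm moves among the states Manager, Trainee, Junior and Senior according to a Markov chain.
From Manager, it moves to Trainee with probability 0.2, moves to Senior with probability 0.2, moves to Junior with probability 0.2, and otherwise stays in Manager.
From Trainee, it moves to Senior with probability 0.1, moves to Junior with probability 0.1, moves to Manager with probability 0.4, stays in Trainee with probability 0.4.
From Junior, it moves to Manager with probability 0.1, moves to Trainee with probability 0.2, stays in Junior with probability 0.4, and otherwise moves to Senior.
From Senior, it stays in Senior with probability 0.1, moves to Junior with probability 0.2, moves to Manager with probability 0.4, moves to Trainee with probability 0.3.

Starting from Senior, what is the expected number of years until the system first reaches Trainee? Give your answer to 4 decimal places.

Let t(s) be the expected number of years to first reach Trainee from state s, with t(Trainee) = 0. Conditioning on the first year:
t(Manager) = 1 + 0.4·t(Manager) + 0.2·t(Junior) + 0.2·t(Senior)
t(Junior) = 1 + 0.1·t(Manager) + 0.4·t(Junior) + 0.3·t(Senior)
t(Senior) = 1 + 0.4·t(Manager) + 0.2·t(Junior) + 0.1·t(Senior)
Solving: t(Manager) = 4.5361, t(Junior) = 4.4845, t(Senior) = 4.1237.
Expected years from Senior to Trainee: 4.1237.

4.1237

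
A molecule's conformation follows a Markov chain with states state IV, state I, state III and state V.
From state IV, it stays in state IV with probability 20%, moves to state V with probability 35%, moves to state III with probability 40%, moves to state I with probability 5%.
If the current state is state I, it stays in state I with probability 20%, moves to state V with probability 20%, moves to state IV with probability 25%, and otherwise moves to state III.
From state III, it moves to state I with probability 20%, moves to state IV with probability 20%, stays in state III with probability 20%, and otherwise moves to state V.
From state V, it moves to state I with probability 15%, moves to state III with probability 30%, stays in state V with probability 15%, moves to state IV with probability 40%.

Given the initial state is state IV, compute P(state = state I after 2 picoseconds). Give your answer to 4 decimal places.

0.1525

Propagate the distribution vector 2 picoseconds from state IV.
After 0 picoseconds: (1.0000, 0.0000, 0.0000, 0.0000)
After 1 picosecond: (0.2000, 0.0500, 0.4000, 0.3500)
After 2 picoseconds: (0.2725, 0.1525, 0.2825, 0.2925)
P(in state I after 2 picoseconds) = 0.1525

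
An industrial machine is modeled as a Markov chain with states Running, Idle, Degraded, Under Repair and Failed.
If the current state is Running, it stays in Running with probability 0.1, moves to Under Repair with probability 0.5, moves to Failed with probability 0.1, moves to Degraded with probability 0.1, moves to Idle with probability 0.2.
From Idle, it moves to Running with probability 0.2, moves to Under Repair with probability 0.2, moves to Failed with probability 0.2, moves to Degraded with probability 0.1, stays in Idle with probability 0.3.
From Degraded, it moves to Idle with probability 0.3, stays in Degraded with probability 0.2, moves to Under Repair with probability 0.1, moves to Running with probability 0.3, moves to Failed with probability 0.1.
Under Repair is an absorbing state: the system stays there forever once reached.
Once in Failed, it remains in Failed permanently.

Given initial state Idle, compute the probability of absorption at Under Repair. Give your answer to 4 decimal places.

Let h(s) be the probability of absorption at Under Repair starting from transient state s. Then h(Under Repair) = 1 and h(Failed) = 0. By first-step analysis:
h(Running) = 0.1·h(Running) + 0.2·h(Idle) + 0.1·h(Degraded) + 0.5·1 + 0.1·0
h(Idle) = 0.2·h(Running) + 0.3·h(Idle) + 0.1·h(Degraded) + 0.2·1 + 0.2·0
h(Degraded) = 0.3·h(Running) + 0.3·h(Idle) + 0.2·h(Degraded) + 0.1·1 + 0.1·0
Solving: h(Running) = 0.7573, h(Idle) = 0.5922, h(Degraded) = 0.6311.
Starting from Idle, the probability is 0.5922.

0.5922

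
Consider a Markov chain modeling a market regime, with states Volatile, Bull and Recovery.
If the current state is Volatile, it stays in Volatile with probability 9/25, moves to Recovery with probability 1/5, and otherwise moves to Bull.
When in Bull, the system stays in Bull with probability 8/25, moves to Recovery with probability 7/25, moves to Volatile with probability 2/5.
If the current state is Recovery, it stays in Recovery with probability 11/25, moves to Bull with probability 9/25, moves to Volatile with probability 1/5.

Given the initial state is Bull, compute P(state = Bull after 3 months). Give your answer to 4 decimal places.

Propagate the distribution vector 3 months from Bull.
After 0 months: (0.0000, 1.0000, 0.0000)
After 1 month: (0.4000, 0.3200, 0.2800)
After 2 months: (0.3280, 0.3792, 0.2928)
After 3 months: (0.3283, 0.3711, 0.3006)
P(in Bull after 3 months) = 0.3711

0.3711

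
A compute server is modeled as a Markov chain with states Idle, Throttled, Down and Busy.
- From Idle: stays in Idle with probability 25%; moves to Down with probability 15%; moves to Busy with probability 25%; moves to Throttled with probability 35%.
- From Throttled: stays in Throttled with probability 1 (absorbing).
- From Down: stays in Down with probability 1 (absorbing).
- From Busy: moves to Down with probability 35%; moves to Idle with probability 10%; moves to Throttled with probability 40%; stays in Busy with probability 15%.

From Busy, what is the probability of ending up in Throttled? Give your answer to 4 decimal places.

Let h(s) be the probability of absorption at Throttled starting from transient state s. Then h(Throttled) = 1 and h(Down) = 0. By first-step analysis:
h(Idle) = 0.25·h(Idle) + 0.35·1 + 0.15·0 + 0.25·h(Busy)
h(Busy) = 0.1·h(Idle) + 0.4·1 + 0.35·0 + 0.15·h(Busy)
Solving: h(Idle) = 0.6490, h(Busy) = 0.5469.
Starting from Busy, the probability is 0.5469.

0.5469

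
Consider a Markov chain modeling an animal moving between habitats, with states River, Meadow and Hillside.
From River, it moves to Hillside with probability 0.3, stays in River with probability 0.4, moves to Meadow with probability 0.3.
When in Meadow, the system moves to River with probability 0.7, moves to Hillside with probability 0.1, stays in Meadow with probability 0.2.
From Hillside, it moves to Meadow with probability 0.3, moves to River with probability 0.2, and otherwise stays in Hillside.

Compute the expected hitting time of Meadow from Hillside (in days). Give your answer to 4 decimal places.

Let t(s) be the expected number of days to first reach Meadow from state s, with t(Meadow) = 0. Conditioning on the first day:
t(River) = 1 + 0.4·t(River) + 0.3·t(Hillside)
t(Hillside) = 1 + 0.2·t(River) + 0.5·t(Hillside)
Solving: t(River) = 3.3333, t(Hillside) = 3.3333.
Expected days from Hillside to Meadow: 3.3333.

3.3333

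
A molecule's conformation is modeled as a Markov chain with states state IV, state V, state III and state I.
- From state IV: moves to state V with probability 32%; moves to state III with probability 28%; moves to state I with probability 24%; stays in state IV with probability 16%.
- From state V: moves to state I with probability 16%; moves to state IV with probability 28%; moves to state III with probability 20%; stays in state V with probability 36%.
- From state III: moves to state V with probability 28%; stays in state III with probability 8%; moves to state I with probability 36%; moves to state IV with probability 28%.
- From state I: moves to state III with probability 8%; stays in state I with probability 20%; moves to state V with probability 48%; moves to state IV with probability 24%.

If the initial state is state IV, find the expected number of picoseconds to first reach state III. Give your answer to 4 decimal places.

Let t(s) be the expected number of picoseconds to first reach state III from state s, with t(state III) = 0. Conditioning on the first picosecond:
t(state IV) = 1 + 0.16·t(state IV) + 0.32·t(state V) + 0.24·t(state I)
t(state V) = 1 + 0.28·t(state IV) + 0.36·t(state V) + 0.16·t(state I)
t(state I) = 1 + 0.24·t(state IV) + 0.48·t(state V) + 0.2·t(state I)
Solving: t(state IV) = 4.7590, t(state V) = 5.0753, t(state I) = 5.7229.
Expected picoseconds from state IV to state III: 4.7590.

4.7590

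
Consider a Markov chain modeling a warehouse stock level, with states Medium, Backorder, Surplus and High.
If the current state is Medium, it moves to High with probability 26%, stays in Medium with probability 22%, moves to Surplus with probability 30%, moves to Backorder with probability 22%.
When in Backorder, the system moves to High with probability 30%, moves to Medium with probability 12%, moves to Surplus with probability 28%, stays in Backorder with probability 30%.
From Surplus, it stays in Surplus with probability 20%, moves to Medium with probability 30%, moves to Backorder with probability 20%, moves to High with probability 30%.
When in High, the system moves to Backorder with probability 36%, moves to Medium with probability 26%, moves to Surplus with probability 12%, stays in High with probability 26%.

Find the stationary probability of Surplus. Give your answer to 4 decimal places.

Let the stationary distribution be π with π = πP and π_1 + π_2 + π_3 + π_4 = 1.
π_1 = 0.22·π_1 + 0.12·π_2 + 0.3·π_3 + 0.26·π_4
π_2 = 0.22·π_1 + 0.3·π_2 + 0.2·π_3 + 0.36·π_4
π_3 = 0.3·π_1 + 0.28·π_2 + 0.2·π_3 + 0.12·π_4
Solving with the normalization constraint gives π = (0.2213, 0.2769, 0.2219, 0.2800).
So the stationary probability of Surplus is 0.2219.

0.2219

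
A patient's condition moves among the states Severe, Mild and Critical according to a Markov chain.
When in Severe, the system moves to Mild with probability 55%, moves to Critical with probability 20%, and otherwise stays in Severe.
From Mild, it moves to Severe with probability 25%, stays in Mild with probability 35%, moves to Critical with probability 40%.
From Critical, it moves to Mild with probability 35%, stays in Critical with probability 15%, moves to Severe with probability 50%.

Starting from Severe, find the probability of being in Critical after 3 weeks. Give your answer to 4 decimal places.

0.2650

Propagate the distribution vector 3 weeks from Severe.
After 0 weeks: (1.0000, 0.0000, 0.0000)
After 1 week: (0.2500, 0.5500, 0.2000)
After 2 weeks: (0.3000, 0.4000, 0.3000)
After 3 weeks: (0.3250, 0.4100, 0.2650)
P(in Critical after 3 weeks) = 0.2650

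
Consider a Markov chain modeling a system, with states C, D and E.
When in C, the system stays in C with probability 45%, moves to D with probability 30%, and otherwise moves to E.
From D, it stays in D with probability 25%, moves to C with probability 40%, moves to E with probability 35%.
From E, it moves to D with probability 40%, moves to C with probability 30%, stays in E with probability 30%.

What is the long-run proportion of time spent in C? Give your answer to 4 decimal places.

0.3899

Let the stationary distribution be π with π = πP and π_1 + π_2 + π_3 = 1.
π_1 = 0.45·π_1 + 0.4·π_2 + 0.3·π_3
π_2 = 0.3·π_1 + 0.25·π_2 + 0.4·π_3
Solving with the normalization constraint gives π = (0.3899, 0.3139, 0.2962).
So the stationary probability of C is 0.3899.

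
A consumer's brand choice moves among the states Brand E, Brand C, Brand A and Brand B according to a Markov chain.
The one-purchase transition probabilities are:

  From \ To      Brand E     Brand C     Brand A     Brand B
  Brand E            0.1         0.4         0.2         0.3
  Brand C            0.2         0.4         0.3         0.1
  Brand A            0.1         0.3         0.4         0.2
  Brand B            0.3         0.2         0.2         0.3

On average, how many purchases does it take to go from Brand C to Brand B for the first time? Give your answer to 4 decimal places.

6.1635

Let t(s) be the expected number of purchases to first reach Brand B from state s, with t(Brand B) = 0. Conditioning on the first purchase:
t(Brand E) = 1 + 0.1·t(Brand E) + 0.4·t(Brand C) + 0.2·t(Brand A)
t(Brand C) = 1 + 0.2·t(Brand E) + 0.4·t(Brand C) + 0.3·t(Brand A)
t(Brand A) = 1 + 0.1·t(Brand E) + 0.3·t(Brand C) + 0.4·t(Brand A)
Solving: t(Brand E) = 5.0943, t(Brand C) = 6.1635, t(Brand A) = 5.5975.
Expected purchases from Brand C to Brand B: 6.1635.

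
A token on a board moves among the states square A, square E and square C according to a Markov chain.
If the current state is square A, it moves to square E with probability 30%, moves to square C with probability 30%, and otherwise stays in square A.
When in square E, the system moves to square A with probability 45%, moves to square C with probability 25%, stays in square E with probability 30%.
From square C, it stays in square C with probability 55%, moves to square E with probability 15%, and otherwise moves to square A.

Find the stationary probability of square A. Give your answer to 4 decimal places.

Let the stationary distribution be π with π = πP and π_1 + π_2 + π_3 = 1.
π_1 = 0.4·π_1 + 0.45·π_2 + 0.3·π_3
π_2 = 0.3·π_1 + 0.3·π_2 + 0.15·π_3
Solving with the normalization constraint gives π = (0.3737, 0.2424, 0.3838).
So the stationary probability of square A is 0.3737.

0.3737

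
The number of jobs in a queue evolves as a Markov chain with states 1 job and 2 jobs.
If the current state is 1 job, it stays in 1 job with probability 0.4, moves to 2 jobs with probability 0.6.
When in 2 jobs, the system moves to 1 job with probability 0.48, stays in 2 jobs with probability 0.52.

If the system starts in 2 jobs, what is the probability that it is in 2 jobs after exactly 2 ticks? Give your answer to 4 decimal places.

Sum over the intermediate state after 1 tick:
P = P(2 jobs→1 job)·P(1 job→2 jobs) + P(2 jobs→2 jobs)·P(2 jobs→2 jobs)
  = 0.48×0.6 + 0.52×0.52
  = 0.2880 + 0.2704 = 0.5584

0.5584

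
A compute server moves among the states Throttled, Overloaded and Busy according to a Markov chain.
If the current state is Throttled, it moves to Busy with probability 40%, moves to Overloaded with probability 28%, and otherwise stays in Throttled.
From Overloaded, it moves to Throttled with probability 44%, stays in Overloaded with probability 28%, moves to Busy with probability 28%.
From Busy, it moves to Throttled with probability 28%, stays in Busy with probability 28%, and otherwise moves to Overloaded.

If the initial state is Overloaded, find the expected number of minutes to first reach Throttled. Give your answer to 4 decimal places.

Let t(s) be the expected number of minutes to first reach Throttled from state s, with t(Throttled) = 0. Conditioning on the first minute:
t(Overloaded) = 1 + 0.28·t(Overloaded) + 0.28·t(Busy)
t(Busy) = 1 + 0.44·t(Overloaded) + 0.28·t(Busy)
Solving: t(Overloaded) = 2.5304, t(Busy) = 2.9352.
Expected minutes from Overloaded to Throttled: 2.5304.

2.5304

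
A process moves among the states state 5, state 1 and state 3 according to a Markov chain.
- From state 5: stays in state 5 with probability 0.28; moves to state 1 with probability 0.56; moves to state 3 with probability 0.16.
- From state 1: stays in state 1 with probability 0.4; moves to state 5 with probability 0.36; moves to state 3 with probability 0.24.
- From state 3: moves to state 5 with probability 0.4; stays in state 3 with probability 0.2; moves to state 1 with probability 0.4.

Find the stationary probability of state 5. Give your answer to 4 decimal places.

Let the stationary distribution be π with π = πP and π_1 + π_2 + π_3 = 1.
π_1 = 0.28·π_1 + 0.36·π_2 + 0.4·π_3
π_2 = 0.56·π_1 + 0.4·π_2 + 0.4·π_3
Solving with the normalization constraint gives π = (0.3409, 0.4545, 0.2045).
So the stationary probability of state 5 is 0.3409.

0.3409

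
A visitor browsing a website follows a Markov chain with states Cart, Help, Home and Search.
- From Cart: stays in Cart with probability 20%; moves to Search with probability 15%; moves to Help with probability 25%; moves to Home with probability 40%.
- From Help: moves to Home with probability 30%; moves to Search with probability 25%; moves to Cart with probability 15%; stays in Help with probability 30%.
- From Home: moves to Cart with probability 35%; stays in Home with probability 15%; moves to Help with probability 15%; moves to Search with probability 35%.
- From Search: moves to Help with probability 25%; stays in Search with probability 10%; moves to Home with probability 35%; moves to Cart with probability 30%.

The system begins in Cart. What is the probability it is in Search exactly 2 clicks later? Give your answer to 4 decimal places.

Propagate the distribution vector 2 clicks from Cart.
After 0 clicks: (1.0000, 0.0000, 0.0000, 0.0000)
After 1 click: (0.2000, 0.2500, 0.4000, 0.1500)
After 2 clicks: (0.2625, 0.2225, 0.2675, 0.2475)
P(in Search after 2 clicks) = 0.2475

0.2475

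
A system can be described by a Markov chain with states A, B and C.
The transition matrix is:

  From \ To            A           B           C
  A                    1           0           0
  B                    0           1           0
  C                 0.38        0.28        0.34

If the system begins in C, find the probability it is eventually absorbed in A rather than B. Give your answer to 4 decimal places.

0.5758

Let h(s) be the probability of absorption at A starting from transient state s. Then h(A) = 1 and h(B) = 0. By first-step analysis:
h(C) = 0.38·1 + 0.28·0 + 0.34·h(C)
Solving: h(C) = 0.5758.
Starting from C, the probability is 0.5758.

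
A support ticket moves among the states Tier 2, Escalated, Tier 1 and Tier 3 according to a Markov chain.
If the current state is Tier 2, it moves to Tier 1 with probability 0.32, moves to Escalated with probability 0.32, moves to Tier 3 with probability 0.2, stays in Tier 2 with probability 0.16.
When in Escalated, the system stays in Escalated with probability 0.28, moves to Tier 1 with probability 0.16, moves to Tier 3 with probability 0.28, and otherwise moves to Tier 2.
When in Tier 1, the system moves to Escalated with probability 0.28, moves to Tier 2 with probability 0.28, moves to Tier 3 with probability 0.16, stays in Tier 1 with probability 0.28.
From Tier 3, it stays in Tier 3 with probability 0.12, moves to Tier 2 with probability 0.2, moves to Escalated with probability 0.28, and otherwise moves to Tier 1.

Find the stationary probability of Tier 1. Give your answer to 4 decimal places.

Let the stationary distribution be π with π = πP and π_1 + π_2 + π_3 + π_4 = 1.
π_1 = 0.16·π_1 + 0.28·π_2 + 0.28·π_3 + 0.2·π_4
π_2 = 0.32·π_1 + 0.28·π_2 + 0.28·π_3 + 0.28·π_4
π_3 = 0.32·π_1 + 0.16·π_2 + 0.28·π_3 + 0.4·π_4
Solving with the normalization constraint gives π = (0.2360, 0.2894, 0.2783, 0.1963).
So the stationary probability of Tier 1 is 0.2783.

0.2783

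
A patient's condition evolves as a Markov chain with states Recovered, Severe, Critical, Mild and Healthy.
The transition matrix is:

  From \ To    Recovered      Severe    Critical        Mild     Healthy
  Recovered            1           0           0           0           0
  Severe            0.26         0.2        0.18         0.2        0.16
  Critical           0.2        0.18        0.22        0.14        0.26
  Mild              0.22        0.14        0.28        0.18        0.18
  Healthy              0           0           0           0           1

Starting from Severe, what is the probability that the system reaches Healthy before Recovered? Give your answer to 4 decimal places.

Let h(s) be the probability of absorption at Healthy starting from transient state s. Then h(Healthy) = 1 and h(Recovered) = 0. By first-step analysis:
h(Severe) = 0.26·0 + 0.2·h(Severe) + 0.18·h(Critical) + 0.2·h(Mild) + 0.16·1
h(Critical) = 0.2·0 + 0.18·h(Severe) + 0.22·h(Critical) + 0.14·h(Mild) + 0.26·1
h(Mild) = 0.22·0 + 0.14·h(Severe) + 0.28·h(Critical) + 0.18·h(Mild) + 0.18·1
Solving: h(Severe) = 0.4342, h(Critical) = 0.5180, h(Mild) = 0.4705.
Starting from Severe, the probability is 0.4342.

0.4342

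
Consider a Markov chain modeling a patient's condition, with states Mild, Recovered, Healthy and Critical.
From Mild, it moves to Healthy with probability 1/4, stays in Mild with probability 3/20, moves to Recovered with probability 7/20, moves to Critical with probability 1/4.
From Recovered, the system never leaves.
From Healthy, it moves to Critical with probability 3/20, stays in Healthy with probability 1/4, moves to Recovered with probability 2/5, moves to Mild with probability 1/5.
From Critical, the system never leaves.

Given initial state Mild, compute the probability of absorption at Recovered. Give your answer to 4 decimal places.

0.6170

Let h(s) be the probability of absorption at Recovered starting from transient state s. Then h(Recovered) = 1 and h(Critical) = 0. By first-step analysis:
h(Mild) = 0.15·h(Mild) + 0.35·1 + 0.25·h(Healthy) + 0.25·0
h(Healthy) = 0.2·h(Mild) + 0.4·1 + 0.25·h(Healthy) + 0.15·0
Solving: h(Mild) = 0.6170, h(Healthy) = 0.6979.
Starting from Mild, the probability is 0.6170.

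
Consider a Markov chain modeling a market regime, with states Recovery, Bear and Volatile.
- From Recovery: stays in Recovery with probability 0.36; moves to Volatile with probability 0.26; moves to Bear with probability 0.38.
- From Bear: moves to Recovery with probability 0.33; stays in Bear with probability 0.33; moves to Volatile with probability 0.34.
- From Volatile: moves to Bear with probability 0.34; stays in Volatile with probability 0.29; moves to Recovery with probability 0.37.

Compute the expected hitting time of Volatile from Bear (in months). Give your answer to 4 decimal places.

Let t(s) be the expected number of months to first reach Volatile from state s, with t(Volatile) = 0. Conditioning on the first month:
t(Recovery) = 1 + 0.36·t(Recovery) + 0.38·t(Bear)
t(Bear) = 1 + 0.33·t(Recovery) + 0.33·t(Bear)
Solving: t(Recovery) = 3.4608, t(Bear) = 3.1971.
Expected months from Bear to Volatile: 3.1971.

3.1971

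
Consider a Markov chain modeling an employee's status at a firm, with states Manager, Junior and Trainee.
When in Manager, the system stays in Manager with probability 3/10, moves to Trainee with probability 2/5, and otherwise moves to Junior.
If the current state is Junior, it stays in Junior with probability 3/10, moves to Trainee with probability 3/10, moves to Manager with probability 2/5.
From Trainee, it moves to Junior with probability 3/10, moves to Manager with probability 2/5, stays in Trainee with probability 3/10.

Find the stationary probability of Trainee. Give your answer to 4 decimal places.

0.3364

Let the stationary distribution be π with π = πP and π_1 + π_2 + π_3 = 1.
π_1 = 0.3·π_1 + 0.4·π_2 + 0.4·π_3
π_2 = 0.3·π_1 + 0.3·π_2 + 0.3·π_3
Solving with the normalization constraint gives π = (0.3636, 0.3000, 0.3364).
So the stationary probability of Trainee is 0.3364.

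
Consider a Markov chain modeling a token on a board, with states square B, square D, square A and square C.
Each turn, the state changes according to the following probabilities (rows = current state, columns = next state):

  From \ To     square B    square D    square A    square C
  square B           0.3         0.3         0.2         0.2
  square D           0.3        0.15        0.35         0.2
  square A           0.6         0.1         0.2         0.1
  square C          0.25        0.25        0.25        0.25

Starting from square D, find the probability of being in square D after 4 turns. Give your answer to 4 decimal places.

0.2108

Propagate the distribution vector 4 turns from square D.
After 0 turns: (0.0000, 1.0000, 0.0000, 0.0000)
After 1 turn: (0.3000, 0.1500, 0.3500, 0.2000)
After 2 turns: (0.3950, 0.1975, 0.2325, 0.1750)
After 3 turns: (0.3610, 0.2151, 0.2384, 0.1855)
After 4 turns: (0.3622, 0.2108, 0.2415, 0.1854)
P(in square D after 4 turns) = 0.2108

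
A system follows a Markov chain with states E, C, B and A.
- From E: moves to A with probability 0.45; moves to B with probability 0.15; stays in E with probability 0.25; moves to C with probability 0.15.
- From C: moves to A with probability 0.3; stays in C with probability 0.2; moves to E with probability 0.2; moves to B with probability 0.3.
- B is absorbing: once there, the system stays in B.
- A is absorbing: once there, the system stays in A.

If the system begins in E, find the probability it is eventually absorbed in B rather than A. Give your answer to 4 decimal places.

Let h(s) be the probability of absorption at B starting from transient state s. Then h(B) = 1 and h(A) = 0. By first-step analysis:
h(E) = 0.25·h(E) + 0.15·h(C) + 0.15·1 + 0.45·0
h(C) = 0.2·h(E) + 0.2·h(C) + 0.3·1 + 0.3·0
Solving: h(E) = 0.2895, h(C) = 0.4474.
Starting from E, the probability is 0.2895.

0.2895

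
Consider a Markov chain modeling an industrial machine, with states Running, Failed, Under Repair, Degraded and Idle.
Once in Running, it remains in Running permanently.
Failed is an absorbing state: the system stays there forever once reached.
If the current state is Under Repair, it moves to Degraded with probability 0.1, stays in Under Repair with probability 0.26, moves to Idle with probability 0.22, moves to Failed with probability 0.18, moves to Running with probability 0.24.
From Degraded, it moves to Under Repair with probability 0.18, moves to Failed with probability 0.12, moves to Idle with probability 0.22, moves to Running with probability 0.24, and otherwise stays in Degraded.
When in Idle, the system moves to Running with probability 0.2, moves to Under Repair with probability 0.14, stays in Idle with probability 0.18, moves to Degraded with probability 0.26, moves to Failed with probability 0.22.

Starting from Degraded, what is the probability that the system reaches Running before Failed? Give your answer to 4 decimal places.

0.6032

Let h(s) be the probability of absorption at Running starting from transient state s. Then h(Running) = 1 and h(Failed) = 0. By first-step analysis:
h(Under Repair) = 0.24·1 + 0.18·0 + 0.26·h(Under Repair) + 0.1·h(Degraded) + 0.22·h(Idle)
h(Degraded) = 0.24·1 + 0.12·0 + 0.18·h(Under Repair) + 0.24·h(Degraded) + 0.22·h(Idle)
h(Idle) = 0.2·1 + 0.22·0 + 0.14·h(Under Repair) + 0.26·h(Degraded) + 0.18·h(Idle)
Solving: h(Under Repair) = 0.5638, h(Degraded) = 0.6032, h(Idle) = 0.5314.
Starting from Degraded, the probability is 0.6032.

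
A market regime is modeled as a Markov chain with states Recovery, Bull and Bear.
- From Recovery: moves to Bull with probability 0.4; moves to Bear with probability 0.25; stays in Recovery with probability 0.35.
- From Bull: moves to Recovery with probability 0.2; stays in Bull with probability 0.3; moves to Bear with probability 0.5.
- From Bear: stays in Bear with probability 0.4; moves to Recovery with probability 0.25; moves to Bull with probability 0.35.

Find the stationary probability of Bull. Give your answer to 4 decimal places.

0.3456

Let the stationary distribution be π with π = πP and π_1 + π_2 + π_3 = 1.
π_1 = 0.35·π_1 + 0.2·π_2 + 0.25·π_3
π_2 = 0.4·π_1 + 0.3·π_2 + 0.35·π_3
Solving with the normalization constraint gives π = (0.2586, 0.3456, 0.3958).
So the stationary probability of Bull is 0.3456.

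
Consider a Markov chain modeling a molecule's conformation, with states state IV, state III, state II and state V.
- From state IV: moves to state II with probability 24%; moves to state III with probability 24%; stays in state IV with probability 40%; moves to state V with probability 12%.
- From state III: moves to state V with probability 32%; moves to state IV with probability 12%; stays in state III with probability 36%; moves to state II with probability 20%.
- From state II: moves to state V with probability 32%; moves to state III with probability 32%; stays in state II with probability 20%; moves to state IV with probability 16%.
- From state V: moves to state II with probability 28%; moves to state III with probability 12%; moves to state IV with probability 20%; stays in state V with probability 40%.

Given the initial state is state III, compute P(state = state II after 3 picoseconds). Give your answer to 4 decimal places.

Propagate the distribution vector 3 picoseconds from state III.
After 0 picoseconds: (0.0000, 1.0000, 0.0000, 0.0000)
After 1 picosecond: (0.1200, 0.3600, 0.2000, 0.3200)
After 2 picoseconds: (0.1872, 0.2608, 0.2304, 0.3216)
After 3 picoseconds: (0.2074, 0.2511, 0.2332, 0.3083)
P(in state II after 3 picoseconds) = 0.2332

0.2332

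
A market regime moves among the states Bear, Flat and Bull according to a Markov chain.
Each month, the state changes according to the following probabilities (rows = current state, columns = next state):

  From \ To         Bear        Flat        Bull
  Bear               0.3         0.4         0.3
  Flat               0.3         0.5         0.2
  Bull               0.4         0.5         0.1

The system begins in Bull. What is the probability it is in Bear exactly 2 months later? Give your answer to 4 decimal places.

Sum over the intermediate state after 1 month:
P = P(Bull→Bear)·P(Bear→Bear) + P(Bull→Flat)·P(Flat→Bear) + P(Bull→Bull)·P(Bull→Bear)
  = 0.4×0.3 + 0.5×0.3 + 0.1×0.4
  = 0.1200 + 0.1500 + 0.0400 = 0.3100

0.3100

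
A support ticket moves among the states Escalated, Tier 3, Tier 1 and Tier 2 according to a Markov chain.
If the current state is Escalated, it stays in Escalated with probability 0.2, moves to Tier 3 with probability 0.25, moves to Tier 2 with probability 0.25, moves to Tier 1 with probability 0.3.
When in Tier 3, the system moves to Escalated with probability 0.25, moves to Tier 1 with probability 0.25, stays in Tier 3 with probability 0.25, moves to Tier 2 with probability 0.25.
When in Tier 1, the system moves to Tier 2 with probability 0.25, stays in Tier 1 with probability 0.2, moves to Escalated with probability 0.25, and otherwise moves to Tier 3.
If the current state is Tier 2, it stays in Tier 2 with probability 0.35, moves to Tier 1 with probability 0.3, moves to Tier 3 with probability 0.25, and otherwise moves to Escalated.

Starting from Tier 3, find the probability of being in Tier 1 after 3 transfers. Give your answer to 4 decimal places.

Propagate the distribution vector 3 transfers from Tier 3.
After 0 transfers: (0.0000, 1.0000, 0.0000, 0.0000)
After 1 transfer: (0.2500, 0.2500, 0.2500, 0.2500)
After 2 transfers: (0.2000, 0.2625, 0.2625, 0.2750)
After 3 transfers: (0.1988, 0.2631, 0.2606, 0.2775)
P(in Tier 1 after 3 transfers) = 0.2606

0.2606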